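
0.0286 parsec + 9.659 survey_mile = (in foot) 2.895e+15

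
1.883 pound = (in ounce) 30.13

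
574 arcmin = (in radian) 0.167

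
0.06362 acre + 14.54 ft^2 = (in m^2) 258.8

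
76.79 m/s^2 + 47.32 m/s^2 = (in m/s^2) 124.1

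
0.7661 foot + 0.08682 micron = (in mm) 233.5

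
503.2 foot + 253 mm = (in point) 4.355e+05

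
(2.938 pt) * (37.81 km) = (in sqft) 421.8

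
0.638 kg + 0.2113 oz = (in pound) 1.42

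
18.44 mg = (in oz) 0.0006505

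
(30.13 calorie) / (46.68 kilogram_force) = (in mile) 0.0001711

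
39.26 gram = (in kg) 0.03926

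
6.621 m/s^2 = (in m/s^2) 6.621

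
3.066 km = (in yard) 3353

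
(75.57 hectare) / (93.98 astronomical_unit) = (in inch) 2.116e-06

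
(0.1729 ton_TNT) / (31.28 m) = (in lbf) 5.199e+06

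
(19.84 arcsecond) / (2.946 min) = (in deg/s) 3.118e-05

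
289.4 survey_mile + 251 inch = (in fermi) 4.658e+20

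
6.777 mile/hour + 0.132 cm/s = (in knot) 5.892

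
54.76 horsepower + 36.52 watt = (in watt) 4.087e+04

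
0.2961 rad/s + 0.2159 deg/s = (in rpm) 2.864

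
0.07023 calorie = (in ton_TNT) 7.023e-11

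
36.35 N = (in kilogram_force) 3.707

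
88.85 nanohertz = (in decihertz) 8.885e-07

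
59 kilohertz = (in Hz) 5.9e+04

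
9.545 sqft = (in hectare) 8.868e-05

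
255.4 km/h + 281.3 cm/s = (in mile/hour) 165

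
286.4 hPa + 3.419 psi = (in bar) 0.5221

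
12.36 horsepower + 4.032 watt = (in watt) 9221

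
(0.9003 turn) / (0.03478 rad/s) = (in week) 0.0002689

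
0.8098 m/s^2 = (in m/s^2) 0.8098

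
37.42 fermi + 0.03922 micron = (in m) 3.922e-08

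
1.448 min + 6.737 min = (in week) 0.000812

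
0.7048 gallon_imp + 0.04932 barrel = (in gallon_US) 2.918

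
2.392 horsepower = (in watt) 1784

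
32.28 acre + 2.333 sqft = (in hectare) 13.06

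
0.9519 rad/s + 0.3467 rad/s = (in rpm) 12.4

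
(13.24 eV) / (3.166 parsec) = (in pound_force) 4.881e-36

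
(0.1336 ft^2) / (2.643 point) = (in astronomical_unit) 8.898e-11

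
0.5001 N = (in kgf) 0.051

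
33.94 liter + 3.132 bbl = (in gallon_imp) 117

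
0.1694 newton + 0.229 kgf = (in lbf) 0.5429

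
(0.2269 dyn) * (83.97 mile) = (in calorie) 0.07329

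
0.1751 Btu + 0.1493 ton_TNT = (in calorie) 1.493e+08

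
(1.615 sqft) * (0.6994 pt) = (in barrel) 0.0002328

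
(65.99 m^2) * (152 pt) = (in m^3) 3.539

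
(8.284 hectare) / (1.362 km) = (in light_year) 6.429e-15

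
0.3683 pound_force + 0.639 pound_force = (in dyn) 4.481e+05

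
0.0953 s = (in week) 1.576e-07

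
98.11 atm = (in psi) 1442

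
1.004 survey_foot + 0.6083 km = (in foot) 1997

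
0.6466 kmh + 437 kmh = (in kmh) 437.6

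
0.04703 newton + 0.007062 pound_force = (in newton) 0.07844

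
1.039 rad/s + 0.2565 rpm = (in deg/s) 61.07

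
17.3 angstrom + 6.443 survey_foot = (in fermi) 1.964e+15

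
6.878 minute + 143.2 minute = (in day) 0.1042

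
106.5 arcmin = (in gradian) 1.972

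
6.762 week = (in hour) 1136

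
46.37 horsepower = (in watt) 3.458e+04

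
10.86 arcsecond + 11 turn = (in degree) 3960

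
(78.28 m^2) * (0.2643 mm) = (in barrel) 0.1301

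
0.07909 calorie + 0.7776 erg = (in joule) 0.3309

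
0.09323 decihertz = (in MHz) 9.323e-09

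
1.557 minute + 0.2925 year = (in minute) 1.537e+05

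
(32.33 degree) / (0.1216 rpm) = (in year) 1.405e-06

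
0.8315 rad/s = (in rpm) 7.94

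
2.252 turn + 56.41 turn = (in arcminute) 1.267e+06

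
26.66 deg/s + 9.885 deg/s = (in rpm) 6.091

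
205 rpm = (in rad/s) 21.47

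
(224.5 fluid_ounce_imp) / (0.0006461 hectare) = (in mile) 6.135e-07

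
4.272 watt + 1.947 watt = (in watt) 6.219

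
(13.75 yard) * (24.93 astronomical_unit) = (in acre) 1.159e+10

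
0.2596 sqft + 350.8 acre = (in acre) 350.8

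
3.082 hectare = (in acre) 7.616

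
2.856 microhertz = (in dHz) 2.856e-05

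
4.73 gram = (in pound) 0.01043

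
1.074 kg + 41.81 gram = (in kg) 1.116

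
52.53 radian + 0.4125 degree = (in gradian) 3345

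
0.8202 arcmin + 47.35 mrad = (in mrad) 47.59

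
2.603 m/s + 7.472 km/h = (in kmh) 16.84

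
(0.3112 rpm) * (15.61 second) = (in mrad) 508.7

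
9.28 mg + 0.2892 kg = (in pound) 0.6376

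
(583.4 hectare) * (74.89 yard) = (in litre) 3.995e+11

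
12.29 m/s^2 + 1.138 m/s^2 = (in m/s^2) 13.43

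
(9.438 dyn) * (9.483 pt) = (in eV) 1.971e+12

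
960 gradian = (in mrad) 1.508e+04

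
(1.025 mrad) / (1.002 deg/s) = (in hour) 1.628e-05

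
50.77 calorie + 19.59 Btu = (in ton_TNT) 4.991e-06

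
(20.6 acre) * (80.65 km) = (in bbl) 4.229e+10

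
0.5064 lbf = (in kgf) 0.2297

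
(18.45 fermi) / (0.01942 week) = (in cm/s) 1.571e-16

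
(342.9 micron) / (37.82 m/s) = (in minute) 1.511e-07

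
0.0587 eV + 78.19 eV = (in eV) 78.25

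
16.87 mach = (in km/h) 2.068e+04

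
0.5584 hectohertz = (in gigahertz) 5.584e-08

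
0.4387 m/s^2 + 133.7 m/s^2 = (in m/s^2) 134.1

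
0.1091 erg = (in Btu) 1.034e-11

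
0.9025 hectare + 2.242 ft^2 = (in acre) 2.23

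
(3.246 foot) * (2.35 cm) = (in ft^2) 0.2503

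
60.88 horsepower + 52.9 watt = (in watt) 4.545e+04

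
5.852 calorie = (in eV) 1.528e+20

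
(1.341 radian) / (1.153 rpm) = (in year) 3.522e-07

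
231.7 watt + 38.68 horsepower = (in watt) 2.908e+04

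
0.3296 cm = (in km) 3.296e-06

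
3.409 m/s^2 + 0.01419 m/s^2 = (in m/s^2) 3.423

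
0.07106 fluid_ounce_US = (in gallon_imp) 0.0004623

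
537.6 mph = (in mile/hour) 537.6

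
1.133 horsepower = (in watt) 844.9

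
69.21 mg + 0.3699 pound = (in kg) 0.1679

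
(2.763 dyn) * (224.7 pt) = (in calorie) 5.235e-07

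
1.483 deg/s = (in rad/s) 0.02588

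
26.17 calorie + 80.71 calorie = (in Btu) 0.4239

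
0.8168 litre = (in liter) 0.8168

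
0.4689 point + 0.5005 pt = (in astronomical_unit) 2.286e-15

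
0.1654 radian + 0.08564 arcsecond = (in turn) 0.02632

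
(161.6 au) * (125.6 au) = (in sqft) 4.889e+27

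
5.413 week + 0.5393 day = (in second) 3.32e+06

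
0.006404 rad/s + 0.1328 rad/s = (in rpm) 1.329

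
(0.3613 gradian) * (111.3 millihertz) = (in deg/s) 0.03619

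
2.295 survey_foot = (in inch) 27.54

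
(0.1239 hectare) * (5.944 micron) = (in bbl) 0.04632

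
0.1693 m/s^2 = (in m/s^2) 0.1693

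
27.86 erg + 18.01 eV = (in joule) 2.786e-06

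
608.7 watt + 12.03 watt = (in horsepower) 0.8324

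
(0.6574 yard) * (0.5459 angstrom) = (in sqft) 3.532e-10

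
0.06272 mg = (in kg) 6.272e-08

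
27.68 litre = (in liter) 27.68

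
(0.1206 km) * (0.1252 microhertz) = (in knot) 2.935e-05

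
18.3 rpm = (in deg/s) 109.8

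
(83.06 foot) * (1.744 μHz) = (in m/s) 4.415e-05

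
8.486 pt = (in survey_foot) 0.009822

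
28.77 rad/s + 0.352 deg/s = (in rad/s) 28.78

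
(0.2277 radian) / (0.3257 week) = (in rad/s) 1.156e-06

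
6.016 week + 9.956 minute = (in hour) 1011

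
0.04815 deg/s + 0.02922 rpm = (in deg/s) 0.2235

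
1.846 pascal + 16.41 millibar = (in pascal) 1643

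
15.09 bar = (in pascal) 1.509e+06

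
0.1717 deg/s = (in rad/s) 0.002997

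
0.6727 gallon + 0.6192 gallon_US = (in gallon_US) 1.292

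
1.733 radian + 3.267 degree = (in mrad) 1790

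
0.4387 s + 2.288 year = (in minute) 1.203e+06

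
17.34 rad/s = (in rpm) 165.6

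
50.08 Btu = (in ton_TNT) 1.263e-05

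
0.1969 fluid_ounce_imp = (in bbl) 3.519e-05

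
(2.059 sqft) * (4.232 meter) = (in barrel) 5.092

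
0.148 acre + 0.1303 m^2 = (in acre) 0.148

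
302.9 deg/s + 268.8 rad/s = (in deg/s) 1.57e+04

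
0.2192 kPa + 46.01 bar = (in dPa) 4.601e+07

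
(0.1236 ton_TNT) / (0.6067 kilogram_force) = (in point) 2.464e+11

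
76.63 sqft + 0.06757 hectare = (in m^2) 682.8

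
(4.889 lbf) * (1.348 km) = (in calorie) 7007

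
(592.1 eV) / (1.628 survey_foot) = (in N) 1.912e-16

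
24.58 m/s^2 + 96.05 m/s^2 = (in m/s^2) 120.6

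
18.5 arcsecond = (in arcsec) 18.5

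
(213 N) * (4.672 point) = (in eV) 2.191e+18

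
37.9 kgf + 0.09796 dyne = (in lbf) 83.56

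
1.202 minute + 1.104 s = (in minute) 1.22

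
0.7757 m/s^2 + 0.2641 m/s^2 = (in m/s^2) 1.04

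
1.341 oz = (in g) 38.02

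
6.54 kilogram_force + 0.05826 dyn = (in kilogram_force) 6.54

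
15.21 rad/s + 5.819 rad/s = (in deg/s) 1205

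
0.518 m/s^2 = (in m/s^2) 0.518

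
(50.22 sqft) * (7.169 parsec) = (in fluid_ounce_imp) 3.632e+22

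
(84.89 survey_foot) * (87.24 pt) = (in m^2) 0.7963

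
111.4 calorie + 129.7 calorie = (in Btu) 0.9561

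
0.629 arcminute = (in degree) 0.01048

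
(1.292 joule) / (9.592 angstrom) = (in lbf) 3.028e+08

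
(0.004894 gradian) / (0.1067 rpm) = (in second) 0.00688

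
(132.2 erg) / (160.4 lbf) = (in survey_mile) 1.151e-11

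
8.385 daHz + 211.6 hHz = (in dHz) 2.124e+05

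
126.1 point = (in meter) 0.04449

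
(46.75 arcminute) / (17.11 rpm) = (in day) 8.784e-08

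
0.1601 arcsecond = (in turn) 1.235e-07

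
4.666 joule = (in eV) 2.912e+19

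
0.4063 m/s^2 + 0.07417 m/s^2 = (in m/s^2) 0.4805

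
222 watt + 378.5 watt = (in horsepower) 0.8053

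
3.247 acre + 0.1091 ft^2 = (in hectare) 1.314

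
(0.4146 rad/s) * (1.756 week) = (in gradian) 2.803e+07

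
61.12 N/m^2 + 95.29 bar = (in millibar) 9.529e+04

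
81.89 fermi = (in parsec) 2.654e-30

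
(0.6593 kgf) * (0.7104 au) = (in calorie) 1.642e+11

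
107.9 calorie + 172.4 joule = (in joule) 623.9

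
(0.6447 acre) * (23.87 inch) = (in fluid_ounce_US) 5.349e+07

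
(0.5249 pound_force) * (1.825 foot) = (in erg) 1.299e+07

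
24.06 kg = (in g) 2.406e+04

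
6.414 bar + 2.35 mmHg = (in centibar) 641.7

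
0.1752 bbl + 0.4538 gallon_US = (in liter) 29.57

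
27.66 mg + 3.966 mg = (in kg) 3.163e-05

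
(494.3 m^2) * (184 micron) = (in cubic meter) 0.09095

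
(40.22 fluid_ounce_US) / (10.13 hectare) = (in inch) 4.623e-07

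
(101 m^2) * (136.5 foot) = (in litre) 4.202e+06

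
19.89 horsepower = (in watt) 1.483e+04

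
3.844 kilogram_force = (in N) 37.7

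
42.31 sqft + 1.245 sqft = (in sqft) 43.56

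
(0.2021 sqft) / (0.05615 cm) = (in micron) 3.344e+07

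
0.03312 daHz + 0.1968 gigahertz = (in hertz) 1.968e+08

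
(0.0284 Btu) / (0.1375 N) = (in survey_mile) 0.1354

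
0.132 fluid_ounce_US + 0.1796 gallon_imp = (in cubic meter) 0.0008204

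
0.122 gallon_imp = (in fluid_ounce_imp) 19.52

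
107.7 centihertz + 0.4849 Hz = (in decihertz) 15.62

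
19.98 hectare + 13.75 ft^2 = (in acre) 49.37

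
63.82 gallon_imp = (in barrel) 1.825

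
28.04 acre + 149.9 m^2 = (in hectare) 11.36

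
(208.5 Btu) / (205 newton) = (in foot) 3521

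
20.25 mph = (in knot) 17.6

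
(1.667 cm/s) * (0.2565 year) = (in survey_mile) 83.79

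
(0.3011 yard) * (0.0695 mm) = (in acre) 4.728e-09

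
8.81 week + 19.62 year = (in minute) 1.04e+07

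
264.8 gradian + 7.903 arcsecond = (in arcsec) 8.58e+05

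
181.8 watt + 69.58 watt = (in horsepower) 0.3371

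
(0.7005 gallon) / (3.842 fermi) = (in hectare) 6.902e+07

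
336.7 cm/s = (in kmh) 12.12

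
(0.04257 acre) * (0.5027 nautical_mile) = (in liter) 1.604e+08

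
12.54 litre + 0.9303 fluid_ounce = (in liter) 12.57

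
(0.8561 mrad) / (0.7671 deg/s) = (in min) 0.001066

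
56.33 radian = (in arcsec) 1.162e+07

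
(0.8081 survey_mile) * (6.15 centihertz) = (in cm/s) 7998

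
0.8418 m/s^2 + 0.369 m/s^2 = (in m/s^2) 1.211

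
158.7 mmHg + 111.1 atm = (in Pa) 1.128e+07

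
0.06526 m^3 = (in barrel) 0.4105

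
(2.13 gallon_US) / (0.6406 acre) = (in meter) 3.11e-06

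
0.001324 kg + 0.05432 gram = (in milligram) 1378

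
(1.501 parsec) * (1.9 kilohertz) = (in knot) 1.711e+20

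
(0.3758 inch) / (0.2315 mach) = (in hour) 3.364e-08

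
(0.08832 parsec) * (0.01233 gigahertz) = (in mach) 9.869e+19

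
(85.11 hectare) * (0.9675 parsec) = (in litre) 2.541e+25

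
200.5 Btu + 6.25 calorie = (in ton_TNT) 5.057e-05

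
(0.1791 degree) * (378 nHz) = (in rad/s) 1.182e-09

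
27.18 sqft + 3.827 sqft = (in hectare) 0.0002881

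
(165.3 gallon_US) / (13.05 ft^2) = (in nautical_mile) 0.0002787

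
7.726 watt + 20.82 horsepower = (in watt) 1.553e+04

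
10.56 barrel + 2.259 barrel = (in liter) 2038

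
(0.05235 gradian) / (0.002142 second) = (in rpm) 3.666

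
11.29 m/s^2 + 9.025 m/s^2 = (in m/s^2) 20.31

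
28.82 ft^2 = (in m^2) 2.677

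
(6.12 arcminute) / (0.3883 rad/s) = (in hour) 1.274e-06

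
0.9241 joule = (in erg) 9.241e+06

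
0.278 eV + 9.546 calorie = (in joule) 39.94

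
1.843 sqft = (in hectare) 1.712e-05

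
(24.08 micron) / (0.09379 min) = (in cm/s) 0.0004279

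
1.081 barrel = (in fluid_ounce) 5811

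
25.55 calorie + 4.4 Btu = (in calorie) 1135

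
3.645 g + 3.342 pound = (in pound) 3.35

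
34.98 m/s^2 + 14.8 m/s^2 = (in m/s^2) 49.78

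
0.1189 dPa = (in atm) 1.173e-07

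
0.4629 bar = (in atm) 0.4568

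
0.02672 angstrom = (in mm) 2.672e-09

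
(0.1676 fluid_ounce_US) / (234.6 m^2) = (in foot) 6.932e-08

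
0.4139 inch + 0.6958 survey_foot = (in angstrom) 2.226e+09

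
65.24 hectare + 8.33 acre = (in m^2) 6.861e+05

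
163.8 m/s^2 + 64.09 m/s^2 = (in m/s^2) 227.9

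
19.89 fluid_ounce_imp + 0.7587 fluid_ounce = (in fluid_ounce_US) 19.87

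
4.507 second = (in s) 4.507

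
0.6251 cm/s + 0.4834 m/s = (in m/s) 0.4897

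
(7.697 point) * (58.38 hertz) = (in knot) 0.3081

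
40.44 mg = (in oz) 0.001426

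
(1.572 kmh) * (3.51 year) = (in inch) 1.903e+09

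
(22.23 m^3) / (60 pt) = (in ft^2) 1.13e+04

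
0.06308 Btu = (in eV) 4.154e+20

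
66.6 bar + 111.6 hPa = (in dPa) 6.671e+07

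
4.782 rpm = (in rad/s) 0.5008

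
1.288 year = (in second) 4.062e+07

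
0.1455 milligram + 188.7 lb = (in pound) 188.7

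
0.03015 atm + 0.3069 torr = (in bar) 0.03096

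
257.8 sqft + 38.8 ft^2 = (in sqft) 296.6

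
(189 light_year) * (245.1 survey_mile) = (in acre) 1.743e+20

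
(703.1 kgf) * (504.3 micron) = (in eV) 2.17e+19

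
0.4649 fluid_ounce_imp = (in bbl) 8.308e-05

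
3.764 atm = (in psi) 55.32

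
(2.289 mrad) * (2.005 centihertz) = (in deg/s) 0.00263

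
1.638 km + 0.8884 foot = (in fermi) 1.638e+18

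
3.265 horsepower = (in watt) 2435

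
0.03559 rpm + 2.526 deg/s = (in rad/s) 0.04781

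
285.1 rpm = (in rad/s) 29.86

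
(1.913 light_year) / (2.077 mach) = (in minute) 4.265e+11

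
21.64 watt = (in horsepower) 0.02902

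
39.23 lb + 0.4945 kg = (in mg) 1.829e+07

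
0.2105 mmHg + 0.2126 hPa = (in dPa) 493.2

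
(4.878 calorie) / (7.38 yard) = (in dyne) 3.024e+05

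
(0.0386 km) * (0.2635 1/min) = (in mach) 0.0004979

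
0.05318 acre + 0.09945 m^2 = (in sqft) 2318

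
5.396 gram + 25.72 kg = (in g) 2.573e+04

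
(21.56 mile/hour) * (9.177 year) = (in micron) 2.789e+15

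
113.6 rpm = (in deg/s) 681.6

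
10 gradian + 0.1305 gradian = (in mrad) 159.1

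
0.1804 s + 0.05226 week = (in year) 0.001002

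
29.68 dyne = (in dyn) 29.68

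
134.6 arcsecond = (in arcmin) 2.243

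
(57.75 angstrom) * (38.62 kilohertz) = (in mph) 0.0004989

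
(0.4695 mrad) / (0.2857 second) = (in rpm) 0.01569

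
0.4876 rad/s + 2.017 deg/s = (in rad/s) 0.5228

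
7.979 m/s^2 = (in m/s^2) 7.979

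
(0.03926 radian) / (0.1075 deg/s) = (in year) 6.635e-07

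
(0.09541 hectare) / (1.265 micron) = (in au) 0.005042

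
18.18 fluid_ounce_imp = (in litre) 0.5165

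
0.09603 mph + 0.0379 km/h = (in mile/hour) 0.1196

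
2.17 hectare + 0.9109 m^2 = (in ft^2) 2.336e+05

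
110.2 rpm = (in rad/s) 11.54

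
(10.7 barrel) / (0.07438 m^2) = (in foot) 75.04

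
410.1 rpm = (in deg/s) 2461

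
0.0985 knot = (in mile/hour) 0.1134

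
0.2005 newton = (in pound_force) 0.04507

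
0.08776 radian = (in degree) 5.028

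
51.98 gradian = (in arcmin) 2807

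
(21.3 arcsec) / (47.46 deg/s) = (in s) 0.0001247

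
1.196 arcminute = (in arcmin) 1.196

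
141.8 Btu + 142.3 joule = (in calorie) 3.579e+04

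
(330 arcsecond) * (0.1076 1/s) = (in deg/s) 0.009863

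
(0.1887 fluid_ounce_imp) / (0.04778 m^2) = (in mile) 6.973e-08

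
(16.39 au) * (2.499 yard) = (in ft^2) 6.031e+13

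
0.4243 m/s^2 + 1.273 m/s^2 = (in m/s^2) 1.697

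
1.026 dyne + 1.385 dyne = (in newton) 2.411e-05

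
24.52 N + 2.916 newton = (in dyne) 2.744e+06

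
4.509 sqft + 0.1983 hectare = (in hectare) 0.1983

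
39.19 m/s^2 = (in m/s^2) 39.19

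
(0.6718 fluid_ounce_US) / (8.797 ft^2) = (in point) 0.06891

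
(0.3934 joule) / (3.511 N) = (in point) 317.6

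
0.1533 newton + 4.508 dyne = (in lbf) 0.03447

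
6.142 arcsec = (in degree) 0.001706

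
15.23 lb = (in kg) 6.908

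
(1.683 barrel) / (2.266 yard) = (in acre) 3.191e-05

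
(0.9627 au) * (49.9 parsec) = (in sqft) 2.387e+30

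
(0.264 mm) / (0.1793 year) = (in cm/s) 4.669e-09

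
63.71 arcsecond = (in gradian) 0.01966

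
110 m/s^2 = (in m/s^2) 110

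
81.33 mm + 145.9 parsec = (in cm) 4.502e+20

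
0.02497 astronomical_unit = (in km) 3.735e+06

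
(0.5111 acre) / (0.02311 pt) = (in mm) 2.537e+11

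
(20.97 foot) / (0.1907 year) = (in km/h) 3.826e-06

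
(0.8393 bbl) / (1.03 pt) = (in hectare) 0.03672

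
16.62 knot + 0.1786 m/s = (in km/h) 31.42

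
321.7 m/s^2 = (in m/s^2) 321.7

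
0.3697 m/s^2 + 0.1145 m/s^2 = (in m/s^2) 0.4842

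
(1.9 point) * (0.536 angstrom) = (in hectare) 3.593e-18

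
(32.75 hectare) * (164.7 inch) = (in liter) 1.37e+09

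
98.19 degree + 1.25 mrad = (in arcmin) 5896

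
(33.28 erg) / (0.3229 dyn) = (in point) 2922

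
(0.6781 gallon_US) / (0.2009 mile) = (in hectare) 7.939e-10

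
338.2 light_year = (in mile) 1.988e+15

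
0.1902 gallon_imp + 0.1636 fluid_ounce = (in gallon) 0.2297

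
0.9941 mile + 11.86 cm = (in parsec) 5.185e-14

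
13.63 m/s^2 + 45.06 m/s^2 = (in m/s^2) 58.69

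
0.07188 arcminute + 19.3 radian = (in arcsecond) 3.981e+06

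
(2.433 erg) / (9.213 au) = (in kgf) 1.8e-20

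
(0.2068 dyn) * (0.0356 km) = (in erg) 736.2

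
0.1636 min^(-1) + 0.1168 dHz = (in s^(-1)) 0.01441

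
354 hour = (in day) 14.75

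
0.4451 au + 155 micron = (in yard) 7.282e+10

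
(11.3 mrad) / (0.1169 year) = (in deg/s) 1.756e-07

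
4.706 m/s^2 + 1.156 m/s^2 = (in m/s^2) 5.862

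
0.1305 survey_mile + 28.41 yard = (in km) 0.236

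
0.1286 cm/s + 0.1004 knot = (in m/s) 0.05294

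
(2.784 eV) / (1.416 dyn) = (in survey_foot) 1.033e-13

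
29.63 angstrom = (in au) 1.981e-20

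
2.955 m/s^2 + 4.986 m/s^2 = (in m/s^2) 7.941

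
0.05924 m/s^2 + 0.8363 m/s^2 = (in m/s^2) 0.8955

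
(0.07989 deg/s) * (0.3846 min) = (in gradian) 2.048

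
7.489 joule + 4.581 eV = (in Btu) 0.007098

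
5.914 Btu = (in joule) 6240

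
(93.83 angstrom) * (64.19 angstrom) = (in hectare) 6.023e-21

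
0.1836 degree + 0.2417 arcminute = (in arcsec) 675.5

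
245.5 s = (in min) 4.092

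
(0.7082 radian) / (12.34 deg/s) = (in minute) 0.0548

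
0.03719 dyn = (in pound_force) 8.361e-08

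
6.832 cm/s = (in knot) 0.1328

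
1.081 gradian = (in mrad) 16.98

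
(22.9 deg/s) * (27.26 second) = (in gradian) 693.6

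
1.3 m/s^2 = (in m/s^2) 1.3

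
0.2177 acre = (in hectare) 0.0881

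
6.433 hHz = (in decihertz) 6433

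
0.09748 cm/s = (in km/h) 0.003509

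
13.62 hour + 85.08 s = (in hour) 13.64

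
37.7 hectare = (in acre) 93.16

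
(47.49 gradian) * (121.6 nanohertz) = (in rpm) 8.662e-07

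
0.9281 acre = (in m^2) 3756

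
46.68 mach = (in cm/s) 1.589e+06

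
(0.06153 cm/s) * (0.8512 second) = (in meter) 0.0005237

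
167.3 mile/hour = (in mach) 0.2196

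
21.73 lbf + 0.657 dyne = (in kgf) 9.857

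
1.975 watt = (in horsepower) 0.002649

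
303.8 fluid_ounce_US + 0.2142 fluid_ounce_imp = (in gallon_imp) 1.978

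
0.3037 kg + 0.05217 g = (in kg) 0.3038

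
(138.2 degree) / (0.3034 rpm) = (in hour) 0.02109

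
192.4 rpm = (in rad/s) 20.15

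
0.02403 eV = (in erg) 3.85e-14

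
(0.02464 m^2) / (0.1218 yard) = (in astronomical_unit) 1.479e-12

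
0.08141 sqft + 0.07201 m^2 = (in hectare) 7.957e-06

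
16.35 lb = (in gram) 7416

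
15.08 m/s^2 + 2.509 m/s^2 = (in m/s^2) 17.59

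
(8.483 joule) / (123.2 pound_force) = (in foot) 0.05079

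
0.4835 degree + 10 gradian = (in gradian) 10.54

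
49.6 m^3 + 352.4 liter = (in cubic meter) 49.95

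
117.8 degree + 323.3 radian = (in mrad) 3.254e+05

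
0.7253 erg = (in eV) 4.527e+11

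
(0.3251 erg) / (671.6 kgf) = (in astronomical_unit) 3.3e-23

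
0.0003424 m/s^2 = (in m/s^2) 0.0003424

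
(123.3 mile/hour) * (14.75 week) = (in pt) 1.394e+12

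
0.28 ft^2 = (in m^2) 0.02601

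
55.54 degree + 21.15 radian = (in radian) 22.12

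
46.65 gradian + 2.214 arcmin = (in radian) 0.7334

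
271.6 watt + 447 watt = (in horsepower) 0.9637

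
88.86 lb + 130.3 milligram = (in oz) 1422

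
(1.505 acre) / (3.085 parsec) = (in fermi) 63.98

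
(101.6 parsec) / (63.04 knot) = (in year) 3.065e+09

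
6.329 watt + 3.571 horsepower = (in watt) 2669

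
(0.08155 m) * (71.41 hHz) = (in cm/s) 5.823e+04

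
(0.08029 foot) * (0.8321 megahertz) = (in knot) 3.958e+04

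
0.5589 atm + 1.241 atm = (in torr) 1368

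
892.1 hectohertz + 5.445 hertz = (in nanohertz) 8.922e+13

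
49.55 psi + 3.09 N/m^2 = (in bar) 3.416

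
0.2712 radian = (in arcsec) 5.594e+04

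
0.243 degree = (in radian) 0.004241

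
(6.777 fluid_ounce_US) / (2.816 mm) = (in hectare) 7.117e-06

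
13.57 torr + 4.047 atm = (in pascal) 4.119e+05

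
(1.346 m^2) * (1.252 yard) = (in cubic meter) 1.541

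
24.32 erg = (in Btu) 2.305e-09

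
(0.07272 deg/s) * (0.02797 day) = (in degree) 175.7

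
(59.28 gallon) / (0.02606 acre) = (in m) 0.002128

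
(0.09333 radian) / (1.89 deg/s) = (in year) 8.972e-08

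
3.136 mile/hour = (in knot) 2.725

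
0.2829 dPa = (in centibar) 2.829e-05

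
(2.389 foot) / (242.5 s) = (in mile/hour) 0.006717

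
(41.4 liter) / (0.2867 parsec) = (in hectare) 4.68e-22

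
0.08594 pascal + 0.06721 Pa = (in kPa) 0.0001532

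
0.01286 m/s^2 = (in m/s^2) 0.01286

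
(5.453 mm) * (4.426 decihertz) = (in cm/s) 0.2413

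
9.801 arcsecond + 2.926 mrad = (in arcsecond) 613.3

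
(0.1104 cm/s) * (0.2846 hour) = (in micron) 1.131e+06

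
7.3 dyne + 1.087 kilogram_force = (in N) 10.66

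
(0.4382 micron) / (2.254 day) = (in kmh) 8.1e-12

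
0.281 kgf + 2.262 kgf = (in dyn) 2.494e+06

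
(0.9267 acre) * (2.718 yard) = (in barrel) 5.862e+04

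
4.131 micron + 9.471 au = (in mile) 8.804e+08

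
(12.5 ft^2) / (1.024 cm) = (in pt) 3.215e+05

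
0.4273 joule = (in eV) 2.667e+18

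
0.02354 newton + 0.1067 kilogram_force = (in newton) 1.07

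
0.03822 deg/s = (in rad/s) 0.0006671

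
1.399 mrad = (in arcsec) 288.6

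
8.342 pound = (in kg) 3.784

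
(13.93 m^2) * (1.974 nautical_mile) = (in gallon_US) 1.345e+07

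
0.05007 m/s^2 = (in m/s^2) 0.05007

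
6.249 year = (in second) 1.971e+08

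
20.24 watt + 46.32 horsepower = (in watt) 3.456e+04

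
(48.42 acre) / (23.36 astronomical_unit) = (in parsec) 1.817e-24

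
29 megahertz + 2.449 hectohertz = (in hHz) 2.9e+05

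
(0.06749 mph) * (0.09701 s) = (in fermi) 2.927e+12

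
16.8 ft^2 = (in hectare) 0.0001561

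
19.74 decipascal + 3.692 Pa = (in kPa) 0.005666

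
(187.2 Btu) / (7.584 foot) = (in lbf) 1.921e+04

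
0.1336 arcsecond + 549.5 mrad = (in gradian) 34.98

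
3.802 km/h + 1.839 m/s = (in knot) 5.628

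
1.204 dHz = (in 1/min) 7.224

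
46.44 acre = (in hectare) 18.79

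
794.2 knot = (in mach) 1.2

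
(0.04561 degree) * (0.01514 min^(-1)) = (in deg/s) 1.151e-05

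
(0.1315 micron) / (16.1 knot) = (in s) 1.588e-08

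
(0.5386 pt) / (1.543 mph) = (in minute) 4.591e-06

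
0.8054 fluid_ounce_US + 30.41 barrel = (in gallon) 1277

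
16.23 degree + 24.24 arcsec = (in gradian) 18.04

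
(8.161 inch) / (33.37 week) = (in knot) 1.997e-08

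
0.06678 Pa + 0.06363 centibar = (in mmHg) 0.4778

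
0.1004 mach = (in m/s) 34.19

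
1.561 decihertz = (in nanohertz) 1.561e+08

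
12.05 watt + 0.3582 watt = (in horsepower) 0.01664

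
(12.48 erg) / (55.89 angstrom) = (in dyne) 2.233e+07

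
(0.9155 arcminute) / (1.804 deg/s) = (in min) 0.000141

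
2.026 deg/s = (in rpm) 0.3377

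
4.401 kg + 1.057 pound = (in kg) 4.88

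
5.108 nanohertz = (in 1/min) 3.065e-07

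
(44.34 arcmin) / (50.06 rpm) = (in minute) 4.101e-05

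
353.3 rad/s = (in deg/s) 2.024e+04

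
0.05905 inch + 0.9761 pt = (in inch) 0.07261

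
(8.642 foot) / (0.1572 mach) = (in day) 5.696e-07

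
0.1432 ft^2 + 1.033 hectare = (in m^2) 1.033e+04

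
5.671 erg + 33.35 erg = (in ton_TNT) 9.326e-16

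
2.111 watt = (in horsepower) 0.002831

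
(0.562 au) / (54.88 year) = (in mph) 108.7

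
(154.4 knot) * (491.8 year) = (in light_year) 0.0001302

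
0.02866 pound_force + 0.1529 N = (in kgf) 0.02859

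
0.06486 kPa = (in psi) 0.009407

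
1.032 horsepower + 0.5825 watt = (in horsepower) 1.033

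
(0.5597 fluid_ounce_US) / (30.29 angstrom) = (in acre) 1.35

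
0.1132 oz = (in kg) 0.003209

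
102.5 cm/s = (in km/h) 3.69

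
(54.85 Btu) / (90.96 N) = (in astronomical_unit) 4.253e-09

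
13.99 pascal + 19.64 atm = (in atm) 19.64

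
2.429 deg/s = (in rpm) 0.4048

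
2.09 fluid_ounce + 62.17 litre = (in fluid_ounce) 2104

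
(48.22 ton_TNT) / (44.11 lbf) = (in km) 1.028e+06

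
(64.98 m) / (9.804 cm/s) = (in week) 0.001096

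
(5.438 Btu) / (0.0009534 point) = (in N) 1.706e+10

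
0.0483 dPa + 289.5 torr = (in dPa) 3.86e+05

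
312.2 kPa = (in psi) 45.28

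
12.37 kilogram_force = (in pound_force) 27.27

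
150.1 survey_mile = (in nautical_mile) 130.4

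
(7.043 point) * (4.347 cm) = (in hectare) 1.08e-08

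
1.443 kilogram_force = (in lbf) 3.181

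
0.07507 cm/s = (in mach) 2.205e-06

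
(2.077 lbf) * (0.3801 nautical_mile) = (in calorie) 1554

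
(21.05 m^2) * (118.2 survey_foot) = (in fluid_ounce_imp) 2.669e+07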